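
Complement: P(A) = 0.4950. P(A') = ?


P(not A) = 1 - 0.4950 = 0.5050

P(not A) = 0.5050


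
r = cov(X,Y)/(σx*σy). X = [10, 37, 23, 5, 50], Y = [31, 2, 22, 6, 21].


Mean X = 25.0000, Mean Y = 16.4000
SD X = 16.721244, SD Y = 10.781466
Cov = -16.000000
r = -16.000000/(16.721244*10.781466) = -0.0888

r = -0.0888


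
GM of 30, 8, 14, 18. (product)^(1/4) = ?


Product = 30 × 8 × 14 × 18 = 60480
GM = 60480^(1/4) = 15.6821

GM = 15.6821


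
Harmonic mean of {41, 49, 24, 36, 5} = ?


Sum of reciprocals = 1/41 + 1/49 + 1/24 + 1/36 + 1/5 = 0.314243
HM = 5/0.314243 = 15.9113

HM = 15.9113


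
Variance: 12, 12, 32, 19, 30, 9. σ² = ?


Mean = 19.0000
Squared deviations: 49.0000, 49.0000, 169.0000, 0, 121.0000, 100.0000
Sum = 488.0000
Variance = 488.0000/6 = 81.3333

Variance = 81.3333


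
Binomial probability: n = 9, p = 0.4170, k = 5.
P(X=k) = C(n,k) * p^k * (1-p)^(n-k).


C(9,5) = 126
p^5 = 0.012609
(1-p)^4 = 0.115525
P = 126 * 0.012609 * 0.115525 = 0.1835

P(X=5) = 0.1835


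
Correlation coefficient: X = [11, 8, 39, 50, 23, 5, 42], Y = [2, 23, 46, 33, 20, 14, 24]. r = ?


Mean X = 25.4286, Mean Y = 23.1429
SD X = 16.893423, SD Y = 12.877761
Cov = 152.653061
r = 152.653061/(16.893423*12.877761) = 0.7017

r = 0.7017


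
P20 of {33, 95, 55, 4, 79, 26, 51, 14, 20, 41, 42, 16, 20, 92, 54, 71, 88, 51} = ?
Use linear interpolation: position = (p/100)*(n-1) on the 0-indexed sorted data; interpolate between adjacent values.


Sorted: 4, 14, 16, 20, 20, 26, 33, 41, 42, 51, 51, 54, 55, 71, 79, 88, 92, 95
n = 18
Index = 20/100 * 17 = 3.4000
Lower = data[3] = 20, Upper = data[4] = 20
P20 = 20 + 0.4000*(0) = 20.0000

P20 = 20.0000


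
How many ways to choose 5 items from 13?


C(13,5) = 13!/(5! × 8!)
= 6227020800/(120 × 40320)
= 1287

C(13,5) = 1287


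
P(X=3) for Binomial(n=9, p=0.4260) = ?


C(9,3) = 84
p^3 = 0.077309
(1-p)^6 = 0.035766
P = 84 * 0.077309 * 0.035766 = 0.2323

P(X=3) = 0.2323


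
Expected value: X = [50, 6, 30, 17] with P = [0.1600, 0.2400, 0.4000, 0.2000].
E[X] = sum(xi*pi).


E[X] = 50*0.1600 + 6*0.2400 + 30*0.4000 + 17*0.2000
= 8.0000 + 1.4400 + 12.0000 + 3.4000
= 24.8400

E[X] = 24.8400


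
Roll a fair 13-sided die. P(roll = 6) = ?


Favorable outcomes (roll = 6): 1
Total outcomes = 13
P = 1/13 = 0.0769

P = 0.0769


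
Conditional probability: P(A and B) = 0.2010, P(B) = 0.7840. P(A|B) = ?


P(A|B) = 0.2010/0.7840 = 0.2564

P(A|B) = 0.2564


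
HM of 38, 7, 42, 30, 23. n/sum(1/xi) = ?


Sum of reciprocals = 1/38 + 1/7 + 1/42 + 1/30 + 1/23 = 0.269794
HM = 5/0.269794 = 18.5327

HM = 18.5327


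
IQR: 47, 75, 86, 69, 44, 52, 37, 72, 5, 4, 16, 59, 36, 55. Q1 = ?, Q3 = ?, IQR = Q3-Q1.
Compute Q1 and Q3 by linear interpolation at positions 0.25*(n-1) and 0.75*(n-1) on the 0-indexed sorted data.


Sorted: 4, 5, 16, 36, 37, 44, 47, 52, 55, 59, 69, 72, 75, 86
Q1 (25th %ile) = 36.2500
Q3 (75th %ile) = 66.5000
IQR = 66.5000 - 36.2500 = 30.2500

IQR = 30.2500


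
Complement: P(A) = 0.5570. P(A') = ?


P(not A) = 1 - 0.5570 = 0.4430

P(not A) = 0.4430


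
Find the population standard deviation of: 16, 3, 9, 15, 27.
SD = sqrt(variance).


Mean = 14.0000
Variance = 64.0000
SD = sqrt(64.0000) = 8.0000

SD = 8.0000


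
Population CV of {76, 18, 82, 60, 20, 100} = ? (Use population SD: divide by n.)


Mean = 59.3333
SD = 30.8257
CV = (30.8257/59.3333)*100 = 51.9534%

CV = 51.9534%


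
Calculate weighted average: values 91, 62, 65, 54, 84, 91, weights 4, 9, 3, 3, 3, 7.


Numerator = 91*4 + 62*9 + 65*3 + 54*3 + 84*3 + 91*7 = 2168
Denominator = 4 + 9 + 3 + 3 + 3 + 7 = 29
WM = 2168/29 = 74.7586

WM = 74.7586


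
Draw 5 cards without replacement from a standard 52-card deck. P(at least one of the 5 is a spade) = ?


P(at least one) = 1 - P(none)
P(none) = (39/52) × (38/51) × (37/50) × (36/49) × (35/48) = 0.221534
P(at least one) = 1 - 0.221534 = 0.7785

P = 0.7785


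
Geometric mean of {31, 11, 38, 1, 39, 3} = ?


Product = 31 × 11 × 38 × 1 × 39 × 3 = 1516086
GM = 1516086^(1/6) = 10.7182

GM = 10.7182


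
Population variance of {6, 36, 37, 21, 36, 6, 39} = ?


Mean = 25.8571
Squared deviations: 394.3061, 102.8776, 124.1633, 23.5918, 102.8776, 394.3061, 172.7347
Sum = 1314.8571
Variance = 1314.8571/7 = 187.8367

Variance = 187.8367


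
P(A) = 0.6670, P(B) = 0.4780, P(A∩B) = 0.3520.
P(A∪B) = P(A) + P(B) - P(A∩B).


P(A∪B) = 0.6670 + 0.4780 - 0.3520
= 1.1450 - 0.3520
= 0.7930

P(A∪B) = 0.7930


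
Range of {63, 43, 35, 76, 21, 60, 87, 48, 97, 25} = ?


Max = 97, Min = 21
Range = 97 - 21 = 76

Range = 76


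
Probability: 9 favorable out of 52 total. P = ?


P = 9/52 = 0.1731

P = 0.1731


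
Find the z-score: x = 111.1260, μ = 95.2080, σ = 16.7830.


z = (111.1260 - 95.2080)/16.7830
= 15.9180/16.7830
= 0.9485

z = 0.9485


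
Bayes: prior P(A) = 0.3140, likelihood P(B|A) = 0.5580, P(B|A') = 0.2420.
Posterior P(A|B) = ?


P(B) = P(B|A)*P(A) + P(B|A')*P(A')
= 0.5580*0.3140 + 0.2420*0.6860
= 0.175212 + 0.166012 = 0.341224
P(A|B) = 0.175212/0.341224 = 0.5135

P(A|B) = 0.5135


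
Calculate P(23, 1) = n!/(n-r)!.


P(23,1) = 23!/22!
= 25852016738884976640000/1124000727777607680000
= 23

P(23,1) = 23


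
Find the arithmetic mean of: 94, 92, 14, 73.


Sum = 94 + 92 + 14 + 73 = 273
n = 4
Mean = 273/4 = 68.2500

Mean = 68.2500


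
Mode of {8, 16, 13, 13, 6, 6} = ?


Frequencies: 6:2, 8:1, 13:2, 16:1
Max frequency = 2
Mode = 6, 13

Mode = 6, 13


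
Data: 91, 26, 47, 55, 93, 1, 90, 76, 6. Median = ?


Sorted: 1, 6, 26, 47, 55, 76, 90, 91, 93
n = 9 (odd)
Middle value = 55

Median = 55


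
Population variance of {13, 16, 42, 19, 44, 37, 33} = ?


Mean = 29.1429
Squared deviations: 260.5918, 172.7347, 165.3061, 102.8776, 220.7347, 61.7347, 14.8776
Sum = 998.8571
Variance = 998.8571/7 = 142.6939

Variance = 142.6939


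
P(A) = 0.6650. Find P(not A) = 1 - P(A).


P(not A) = 1 - 0.6650 = 0.3350

P(not A) = 0.3350


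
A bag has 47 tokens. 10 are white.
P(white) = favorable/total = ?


P = 10/47 = 0.2128

P = 0.2128


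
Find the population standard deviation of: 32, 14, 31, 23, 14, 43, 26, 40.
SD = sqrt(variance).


Mean = 27.8750
Variance = 101.8594
SD = sqrt(101.8594) = 10.0925

SD = 10.0925


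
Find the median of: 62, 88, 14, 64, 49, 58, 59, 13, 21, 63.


Sorted: 13, 14, 21, 49, 58, 59, 62, 63, 64, 88
n = 10 (even)
Middle values: 58 and 59
Median = (58+59)/2 = 58.5000

Median = 58.5000


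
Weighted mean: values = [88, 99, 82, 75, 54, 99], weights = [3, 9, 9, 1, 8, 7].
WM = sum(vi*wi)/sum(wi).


Numerator = 88*3 + 99*9 + 82*9 + 75*1 + 54*8 + 99*7 = 3093
Denominator = 3 + 9 + 9 + 1 + 8 + 7 = 37
WM = 3093/37 = 83.5946

WM = 83.5946


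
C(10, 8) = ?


C(10,8) = 10!/(8! × 2!)
= 3628800/(40320 × 2)
= 45

C(10,8) = 45


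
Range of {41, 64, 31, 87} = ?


Max = 87, Min = 31
Range = 87 - 31 = 56

Range = 56


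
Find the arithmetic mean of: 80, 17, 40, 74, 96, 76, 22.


Sum = 80 + 17 + 40 + 74 + 96 + 76 + 22 = 405
n = 7
Mean = 405/7 = 57.8571

Mean = 57.8571


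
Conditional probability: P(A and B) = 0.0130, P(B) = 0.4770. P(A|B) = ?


P(A|B) = 0.0130/0.4770 = 0.0273

P(A|B) = 0.0273


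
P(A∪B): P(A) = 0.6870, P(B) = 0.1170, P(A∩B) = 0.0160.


P(A∪B) = 0.6870 + 0.1170 - 0.0160
= 0.8040 - 0.0160
= 0.7880

P(A∪B) = 0.7880


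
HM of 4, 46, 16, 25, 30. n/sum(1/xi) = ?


Sum of reciprocals = 1/4 + 1/46 + 1/16 + 1/25 + 1/30 = 0.407572
HM = 5/0.407572 = 12.2678

HM = 12.2678


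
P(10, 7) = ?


P(10,7) = 10!/3!
= 3628800/6
= 604800

P(10,7) = 604800


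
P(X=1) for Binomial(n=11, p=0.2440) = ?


C(11,1) = 11
p^1 = 0.244000
(1-p)^10 = 0.060984
P = 11 * 0.244000 * 0.060984 = 0.1637

P(X=1) = 0.1637


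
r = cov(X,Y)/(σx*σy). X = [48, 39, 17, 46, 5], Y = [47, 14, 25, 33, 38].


Mean X = 31.0000, Mean Y = 31.4000
SD X = 17.029386, SD Y = 11.253444
Cov = 13.600000
r = 13.600000/(17.029386*11.253444) = 0.0710

r = 0.0710


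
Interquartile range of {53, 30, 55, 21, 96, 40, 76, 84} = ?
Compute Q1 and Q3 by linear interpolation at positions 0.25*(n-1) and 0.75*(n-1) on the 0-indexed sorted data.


Sorted: 21, 30, 40, 53, 55, 76, 84, 96
Q1 (25th %ile) = 37.5000
Q3 (75th %ile) = 78.0000
IQR = 78.0000 - 37.5000 = 40.5000

IQR = 40.5000


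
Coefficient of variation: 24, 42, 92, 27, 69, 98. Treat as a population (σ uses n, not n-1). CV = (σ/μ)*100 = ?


Mean = 58.6667
SD = 29.5729
CV = (29.5729/58.6667)*100 = 50.4083%

CV = 50.4083%


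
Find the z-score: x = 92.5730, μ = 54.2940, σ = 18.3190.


z = (92.5730 - 54.2940)/18.3190
= 38.2790/18.3190
= 2.0896

z = 2.0896


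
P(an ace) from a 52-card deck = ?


4 aces in 52 cards
P = 4/52 = 0.0769

P = 0.0769


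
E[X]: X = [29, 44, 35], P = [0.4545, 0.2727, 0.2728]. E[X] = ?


E[X] = 29*0.4545 + 44*0.2727 + 35*0.2728
= 13.1805 + 11.9988 + 9.5480
= 34.7273

E[X] = 34.7273


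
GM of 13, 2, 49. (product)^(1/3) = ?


Product = 13 × 2 × 49 = 1274
GM = 1274^(1/3) = 10.8407

GM = 10.8407


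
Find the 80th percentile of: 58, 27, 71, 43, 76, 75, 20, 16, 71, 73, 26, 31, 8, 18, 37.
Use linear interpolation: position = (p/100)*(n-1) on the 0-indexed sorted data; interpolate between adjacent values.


Sorted: 8, 16, 18, 20, 26, 27, 31, 37, 43, 58, 71, 71, 73, 75, 76
n = 15
Index = 80/100 * 14 = 11.2000
Lower = data[11] = 71, Upper = data[12] = 73
P80 = 71 + 0.2000*(2) = 71.4000

P80 = 71.4000


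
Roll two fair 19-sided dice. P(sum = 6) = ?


Total outcomes = 19×19 = 361
Favorable (sum = 6): 5
P = 5/361 = 0.0139

P = 0.0139


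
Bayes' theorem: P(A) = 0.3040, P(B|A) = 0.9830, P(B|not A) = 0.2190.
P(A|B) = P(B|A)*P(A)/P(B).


P(B) = P(B|A)*P(A) + P(B|A')*P(A')
= 0.9830*0.3040 + 0.2190*0.6960
= 0.298832 + 0.152424 = 0.451256
P(A|B) = 0.298832/0.451256 = 0.6622

P(A|B) = 0.6622


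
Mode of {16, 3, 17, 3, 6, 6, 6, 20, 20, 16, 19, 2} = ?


Frequencies: 2:1, 3:2, 6:3, 16:2, 17:1, 19:1, 20:2
Max frequency = 3
Mode = 6

Mode = 6


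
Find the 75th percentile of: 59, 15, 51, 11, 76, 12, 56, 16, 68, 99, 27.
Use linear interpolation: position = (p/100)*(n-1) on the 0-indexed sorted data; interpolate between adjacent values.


Sorted: 11, 12, 15, 16, 27, 51, 56, 59, 68, 76, 99
n = 11
Index = 75/100 * 10 = 7.5000
Lower = data[7] = 59, Upper = data[8] = 68
P75 = 59 + 0.5000*(9) = 63.5000

P75 = 63.5000


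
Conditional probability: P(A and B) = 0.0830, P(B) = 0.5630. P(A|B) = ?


P(A|B) = 0.0830/0.5630 = 0.1474

P(A|B) = 0.1474


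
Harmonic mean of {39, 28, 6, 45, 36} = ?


Sum of reciprocals = 1/39 + 1/28 + 1/6 + 1/45 + 1/36 = 0.278022
HM = 5/0.278022 = 17.9842

HM = 17.9842


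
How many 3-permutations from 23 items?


P(23,3) = 23!/20!
= 25852016738884976640000/2432902008176640000
= 10626

P(23,3) = 10626


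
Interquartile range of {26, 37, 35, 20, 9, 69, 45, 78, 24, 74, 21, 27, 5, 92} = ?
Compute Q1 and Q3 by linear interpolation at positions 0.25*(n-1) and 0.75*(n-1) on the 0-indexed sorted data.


Sorted: 5, 9, 20, 21, 24, 26, 27, 35, 37, 45, 69, 74, 78, 92
Q1 (25th %ile) = 21.7500
Q3 (75th %ile) = 63.0000
IQR = 63.0000 - 21.7500 = 41.2500

IQR = 41.2500


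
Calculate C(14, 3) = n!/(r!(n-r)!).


C(14,3) = 14!/(3! × 11!)
= 87178291200/(6 × 39916800)
= 364

C(14,3) = 364


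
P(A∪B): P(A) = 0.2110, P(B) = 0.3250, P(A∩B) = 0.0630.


P(A∪B) = 0.2110 + 0.3250 - 0.0630
= 0.5360 - 0.0630
= 0.4730

P(A∪B) = 0.4730


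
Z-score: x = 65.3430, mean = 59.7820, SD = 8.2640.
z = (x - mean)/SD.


z = (65.3430 - 59.7820)/8.2640
= 5.5610/8.2640
= 0.6729

z = 0.6729


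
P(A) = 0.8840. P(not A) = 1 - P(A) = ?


P(not A) = 1 - 0.8840 = 0.1160

P(not A) = 0.1160


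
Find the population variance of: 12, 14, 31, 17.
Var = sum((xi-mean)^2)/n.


Mean = 18.5000
Squared deviations: 42.2500, 20.2500, 156.2500, 2.2500
Sum = 221.0000
Variance = 221.0000/4 = 55.2500

Variance = 55.2500


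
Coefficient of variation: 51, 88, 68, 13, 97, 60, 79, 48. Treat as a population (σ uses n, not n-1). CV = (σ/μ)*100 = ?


Mean = 63.0000
SD = 24.8495
CV = (24.8495/63.0000)*100 = 39.4437%

CV = 39.4437%


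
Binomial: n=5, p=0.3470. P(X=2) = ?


C(5,2) = 10
p^2 = 0.120409
(1-p)^3 = 0.278445
P = 10 * 0.120409 * 0.278445 = 0.3353

P(X=2) = 0.3353


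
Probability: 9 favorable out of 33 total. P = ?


P = 9/33 = 0.2727

P = 0.2727


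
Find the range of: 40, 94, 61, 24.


Max = 94, Min = 24
Range = 94 - 24 = 70

Range = 70


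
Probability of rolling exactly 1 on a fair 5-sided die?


Favorable outcomes (roll = 1): 1
Total outcomes = 5
P = 1/5 = 0.2000

P = 0.2000


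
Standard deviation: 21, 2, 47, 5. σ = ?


Mean = 18.7500
Variance = 318.1875
SD = sqrt(318.1875) = 17.8378

SD = 17.8378


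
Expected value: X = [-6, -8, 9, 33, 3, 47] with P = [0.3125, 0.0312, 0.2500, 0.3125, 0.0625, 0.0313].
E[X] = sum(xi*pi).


E[X] = -6*0.3125 - 8*0.0312 + 9*0.2500 + 33*0.3125 + 3*0.0625 + 47*0.0313
= -1.8750 - 0.2496 + 2.2500 + 10.3125 + 0.1875 + 1.4711
= 12.0965

E[X] = 12.0965


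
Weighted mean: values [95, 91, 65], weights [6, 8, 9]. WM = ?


Numerator = 95*6 + 91*8 + 65*9 = 1883
Denominator = 6 + 8 + 9 = 23
WM = 1883/23 = 81.8696

WM = 81.8696


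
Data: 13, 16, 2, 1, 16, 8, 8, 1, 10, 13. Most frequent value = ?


Frequencies: 1:2, 2:1, 8:2, 10:1, 13:2, 16:2
Max frequency = 2
Mode = 1, 8, 13, 16

Mode = 1, 8, 13, 16


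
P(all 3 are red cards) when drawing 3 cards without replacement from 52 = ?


P(all red cards) = (26/52) × (25/51) × (24/50)
= 0.1176

P = 0.1176


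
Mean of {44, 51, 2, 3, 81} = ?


Sum = 44 + 51 + 2 + 3 + 81 = 181
n = 5
Mean = 181/5 = 36.2000

Mean = 36.2000


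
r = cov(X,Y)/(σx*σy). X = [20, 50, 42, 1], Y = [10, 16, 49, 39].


Mean X = 28.2500, Mean Y = 28.5000
SD X = 19.188213, SD Y = 16.039015
Cov = -30.875000
r = -30.875000/(19.188213*16.039015) = -0.1003

r = -0.1003


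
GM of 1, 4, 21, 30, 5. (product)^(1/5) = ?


Product = 1 × 4 × 21 × 30 × 5 = 12600
GM = 12600^(1/5) = 6.6081

GM = 6.6081


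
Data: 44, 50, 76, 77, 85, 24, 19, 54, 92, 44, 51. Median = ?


Sorted: 19, 24, 44, 44, 50, 51, 54, 76, 77, 85, 92
n = 11 (odd)
Middle value = 51

Median = 51


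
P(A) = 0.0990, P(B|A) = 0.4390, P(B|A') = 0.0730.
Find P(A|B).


P(B) = P(B|A)*P(A) + P(B|A')*P(A')
= 0.4390*0.0990 + 0.0730*0.9010
= 0.043461 + 0.065773 = 0.109234
P(A|B) = 0.043461/0.109234 = 0.3979

P(A|B) = 0.3979


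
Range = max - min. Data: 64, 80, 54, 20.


Max = 80, Min = 20
Range = 80 - 20 = 60

Range = 60


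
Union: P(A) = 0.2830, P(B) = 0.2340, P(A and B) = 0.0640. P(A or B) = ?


P(A∪B) = 0.2830 + 0.2340 - 0.0640
= 0.5170 - 0.0640
= 0.4530

P(A∪B) = 0.4530


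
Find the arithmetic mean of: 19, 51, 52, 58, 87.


Sum = 19 + 51 + 52 + 58 + 87 = 267
n = 5
Mean = 267/5 = 53.4000

Mean = 53.4000


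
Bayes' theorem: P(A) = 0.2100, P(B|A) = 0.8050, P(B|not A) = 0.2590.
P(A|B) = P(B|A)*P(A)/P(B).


P(B) = P(B|A)*P(A) + P(B|A')*P(A')
= 0.8050*0.2100 + 0.2590*0.7900
= 0.169050 + 0.204610 = 0.373660
P(A|B) = 0.169050/0.373660 = 0.4524

P(A|B) = 0.4524


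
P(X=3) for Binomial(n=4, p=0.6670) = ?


C(4,3) = 4
p^3 = 0.296741
(1-p)^1 = 0.333000
P = 4 * 0.296741 * 0.333000 = 0.3953

P(X=3) = 0.3953


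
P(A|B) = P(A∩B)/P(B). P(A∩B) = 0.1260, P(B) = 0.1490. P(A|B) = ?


P(A|B) = 0.1260/0.1490 = 0.8456

P(A|B) = 0.8456


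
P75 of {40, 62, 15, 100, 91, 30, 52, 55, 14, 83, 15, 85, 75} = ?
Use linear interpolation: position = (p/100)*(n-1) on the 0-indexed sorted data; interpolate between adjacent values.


Sorted: 14, 15, 15, 30, 40, 52, 55, 62, 75, 83, 85, 91, 100
n = 13
Index = 75/100 * 12 = 9.0000
Lower = data[9] = 83, Upper = data[10] = 85
P75 = 83 + 0*(2) = 83.0000

P75 = 83.0000


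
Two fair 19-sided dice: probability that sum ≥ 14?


Total outcomes = 19×19 = 361
Favorable (sum ≥ 14): 283
P = 283/361 = 0.7839

P = 0.7839


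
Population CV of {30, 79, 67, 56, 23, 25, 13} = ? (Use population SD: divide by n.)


Mean = 41.8571
SD = 23.3754
CV = (23.3754/41.8571)*100 = 55.8456%

CV = 55.8456%


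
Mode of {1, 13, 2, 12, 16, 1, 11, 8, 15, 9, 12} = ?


Frequencies: 1:2, 2:1, 8:1, 9:1, 11:1, 12:2, 13:1, 15:1, 16:1
Max frequency = 2
Mode = 1, 12

Mode = 1, 12


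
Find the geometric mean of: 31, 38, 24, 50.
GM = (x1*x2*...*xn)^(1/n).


Product = 31 × 38 × 24 × 50 = 1413600
GM = 1413600^(1/4) = 34.4811

GM = 34.4811


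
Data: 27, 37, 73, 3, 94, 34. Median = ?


Sorted: 3, 27, 34, 37, 73, 94
n = 6 (even)
Middle values: 34 and 37
Median = (34+37)/2 = 35.5000

Median = 35.5000


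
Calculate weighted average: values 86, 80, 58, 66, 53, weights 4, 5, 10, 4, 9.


Numerator = 86*4 + 80*5 + 58*10 + 66*4 + 53*9 = 2065
Denominator = 4 + 5 + 10 + 4 + 9 = 32
WM = 2065/32 = 64.5312

WM = 64.5312


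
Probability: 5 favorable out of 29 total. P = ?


P = 5/29 = 0.1724

P = 0.1724


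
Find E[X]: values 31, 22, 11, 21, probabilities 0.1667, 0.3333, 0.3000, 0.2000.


E[X] = 31*0.1667 + 22*0.3333 + 11*0.3000 + 21*0.2000
= 5.1677 + 7.3326 + 3.3000 + 4.2000
= 20.0003

E[X] = 20.0003


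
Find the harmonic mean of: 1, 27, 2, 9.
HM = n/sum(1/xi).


Sum of reciprocals = 1/1 + 1/27 + 1/2 + 1/9 = 1.648148
HM = 4/1.648148 = 2.4270

HM = 2.4270


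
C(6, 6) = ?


C(6,6) = 6!/(6! × 0!)
= 720/(720 × 1)
= 1

C(6,6) = 1


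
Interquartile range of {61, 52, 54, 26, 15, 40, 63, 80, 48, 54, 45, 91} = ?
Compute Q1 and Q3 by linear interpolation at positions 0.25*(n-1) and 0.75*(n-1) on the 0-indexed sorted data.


Sorted: 15, 26, 40, 45, 48, 52, 54, 54, 61, 63, 80, 91
Q1 (25th %ile) = 43.7500
Q3 (75th %ile) = 61.5000
IQR = 61.5000 - 43.7500 = 17.7500

IQR = 17.7500


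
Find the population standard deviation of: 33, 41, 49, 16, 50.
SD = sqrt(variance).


Mean = 37.8000
Variance = 156.5600
SD = sqrt(156.5600) = 12.5124

SD = 12.5124


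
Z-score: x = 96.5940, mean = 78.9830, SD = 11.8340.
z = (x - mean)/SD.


z = (96.5940 - 78.9830)/11.8340
= 17.6110/11.8340
= 1.4882

z = 1.4882


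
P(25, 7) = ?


P(25,7) = 25!/18!
= 15511210043330985984000000/6402373705728000
= 2422728000

P(25,7) = 2422728000


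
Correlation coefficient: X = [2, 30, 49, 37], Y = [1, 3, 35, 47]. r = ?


Mean X = 29.5000, Mean Y = 21.5000
SD X = 17.269916, SD Y = 19.968726
Cov = 252.250000
r = 252.250000/(17.269916*19.968726) = 0.7315

r = 0.7315


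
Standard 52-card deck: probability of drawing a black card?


26 black cards in 52 cards
P = 26/52 = 0.5000

P = 0.5000


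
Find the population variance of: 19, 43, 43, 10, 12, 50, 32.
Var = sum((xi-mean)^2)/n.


Mean = 29.8571
Squared deviations: 117.8776, 172.7347, 172.7347, 394.3061, 318.8776, 405.7347, 4.5918
Sum = 1586.8571
Variance = 1586.8571/7 = 226.6939

Variance = 226.6939


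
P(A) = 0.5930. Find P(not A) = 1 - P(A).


P(not A) = 1 - 0.5930 = 0.4070

P(not A) = 0.4070


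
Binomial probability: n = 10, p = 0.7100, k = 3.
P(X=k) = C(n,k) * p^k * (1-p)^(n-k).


C(10,3) = 120
p^3 = 0.357911
(1-p)^7 = 0.000172
P = 120 * 0.357911 * 0.000172 = 0.0074

P(X=3) = 0.0074


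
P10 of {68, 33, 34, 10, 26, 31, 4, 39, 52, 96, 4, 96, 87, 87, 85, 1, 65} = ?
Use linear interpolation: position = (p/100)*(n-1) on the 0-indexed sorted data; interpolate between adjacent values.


Sorted: 1, 4, 4, 10, 26, 31, 33, 34, 39, 52, 65, 68, 85, 87, 87, 96, 96
n = 17
Index = 10/100 * 16 = 1.6000
Lower = data[1] = 4, Upper = data[2] = 4
P10 = 4 + 0.6000*(0) = 4.0000

P10 = 4.0000


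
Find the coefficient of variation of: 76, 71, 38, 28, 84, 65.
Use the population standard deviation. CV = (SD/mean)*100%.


Mean = 60.3333
SD = 20.3525
CV = (20.3525/60.3333)*100 = 33.7333%

CV = 33.7333%


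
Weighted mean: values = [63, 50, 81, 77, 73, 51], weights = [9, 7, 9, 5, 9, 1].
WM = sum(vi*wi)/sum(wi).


Numerator = 63*9 + 50*7 + 81*9 + 77*5 + 73*9 + 51*1 = 2739
Denominator = 9 + 7 + 9 + 5 + 9 + 1 = 40
WM = 2739/40 = 68.4750

WM = 68.4750


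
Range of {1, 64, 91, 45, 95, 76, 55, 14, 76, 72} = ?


Max = 95, Min = 1
Range = 95 - 1 = 94

Range = 94


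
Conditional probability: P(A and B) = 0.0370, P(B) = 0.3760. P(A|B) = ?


P(A|B) = 0.0370/0.3760 = 0.0984

P(A|B) = 0.0984


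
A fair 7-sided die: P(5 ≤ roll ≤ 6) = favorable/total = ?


Favorable outcomes (5 ≤ roll ≤ 6): 2
Total outcomes = 7
P = 2/7 = 0.2857

P = 0.2857


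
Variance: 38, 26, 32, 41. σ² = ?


Mean = 34.2500
Squared deviations: 14.0625, 68.0625, 5.0625, 45.5625
Sum = 132.7500
Variance = 132.7500/4 = 33.1875

Variance = 33.1875


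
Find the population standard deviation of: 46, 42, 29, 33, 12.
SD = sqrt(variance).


Mean = 32.4000
Variance = 141.0400
SD = sqrt(141.0400) = 11.8760

SD = 11.8760


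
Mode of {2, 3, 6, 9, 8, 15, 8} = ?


Frequencies: 2:1, 3:1, 6:1, 8:2, 9:1, 15:1
Max frequency = 2
Mode = 8

Mode = 8


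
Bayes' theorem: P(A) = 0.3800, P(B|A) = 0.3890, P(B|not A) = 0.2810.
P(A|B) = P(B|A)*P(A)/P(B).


P(B) = P(B|A)*P(A) + P(B|A')*P(A')
= 0.3890*0.3800 + 0.2810*0.6200
= 0.147820 + 0.174220 = 0.322040
P(A|B) = 0.147820/0.322040 = 0.4590

P(A|B) = 0.4590


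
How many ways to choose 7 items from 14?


C(14,7) = 14!/(7! × 7!)
= 87178291200/(5040 × 5040)
= 3432

C(14,7) = 3432


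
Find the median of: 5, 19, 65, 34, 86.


Sorted: 5, 19, 34, 65, 86
n = 5 (odd)
Middle value = 34

Median = 34


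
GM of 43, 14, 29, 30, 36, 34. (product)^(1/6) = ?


Product = 43 × 14 × 29 × 30 × 36 × 34 = 641057760
GM = 641057760^(1/6) = 29.3641

GM = 29.3641


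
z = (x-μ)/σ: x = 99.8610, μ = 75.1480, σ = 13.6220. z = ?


z = (99.8610 - 75.1480)/13.6220
= 24.7130/13.6220
= 1.8142

z = 1.8142


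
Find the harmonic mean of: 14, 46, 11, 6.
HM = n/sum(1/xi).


Sum of reciprocals = 1/14 + 1/46 + 1/11 + 1/6 = 0.350743
HM = 4/0.350743 = 11.4043

HM = 11.4043


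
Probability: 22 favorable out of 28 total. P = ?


P = 22/28 = 0.7857

P = 0.7857


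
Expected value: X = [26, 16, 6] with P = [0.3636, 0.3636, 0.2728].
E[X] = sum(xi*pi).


E[X] = 26*0.3636 + 16*0.3636 + 6*0.2728
= 9.4536 + 5.8176 + 1.6368
= 16.9080

E[X] = 16.9080


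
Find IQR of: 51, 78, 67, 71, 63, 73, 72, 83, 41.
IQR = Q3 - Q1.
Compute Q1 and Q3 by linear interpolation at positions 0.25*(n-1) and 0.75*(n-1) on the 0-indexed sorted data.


Sorted: 41, 51, 63, 67, 71, 72, 73, 78, 83
Q1 (25th %ile) = 63.0000
Q3 (75th %ile) = 73.0000
IQR = 73.0000 - 63.0000 = 10.0000

IQR = 10.0000


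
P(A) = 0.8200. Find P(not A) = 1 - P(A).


P(not A) = 1 - 0.8200 = 0.1800

P(not A) = 0.1800


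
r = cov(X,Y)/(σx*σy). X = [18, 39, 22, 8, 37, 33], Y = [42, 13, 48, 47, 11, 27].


Mean X = 26.1667, Mean Y = 31.3333
SD X = 11.126794, SD Y = 15.304320
Cov = -154.388889
r = -154.388889/(11.126794*15.304320) = -0.9066

r = -0.9066


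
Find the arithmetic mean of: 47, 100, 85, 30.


Sum = 47 + 100 + 85 + 30 = 262
n = 4
Mean = 262/4 = 65.5000

Mean = 65.5000


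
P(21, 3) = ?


P(21,3) = 21!/18!
= 51090942171709440000/6402373705728000
= 7980

P(21,3) = 7980


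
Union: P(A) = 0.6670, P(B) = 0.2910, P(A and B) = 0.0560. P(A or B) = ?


P(A∪B) = 0.6670 + 0.2910 - 0.0560
= 0.9580 - 0.0560
= 0.9020

P(A∪B) = 0.9020


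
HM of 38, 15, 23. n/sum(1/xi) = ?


Sum of reciprocals = 1/38 + 1/15 + 1/23 = 0.136461
HM = 3/0.136461 = 21.9843

HM = 21.9843


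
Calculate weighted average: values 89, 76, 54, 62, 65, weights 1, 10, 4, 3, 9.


Numerator = 89*1 + 76*10 + 54*4 + 62*3 + 65*9 = 1836
Denominator = 1 + 10 + 4 + 3 + 9 = 27
WM = 1836/27 = 68.0000

WM = 68.0000


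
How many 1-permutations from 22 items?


P(22,1) = 22!/21!
= 1124000727777607680000/51090942171709440000
= 22

P(22,1) = 22


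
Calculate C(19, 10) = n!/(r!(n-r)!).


C(19,10) = 19!/(10! × 9!)
= 121645100408832000/(3628800 × 362880)
= 92378

C(19,10) = 92378


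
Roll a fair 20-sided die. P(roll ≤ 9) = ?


Favorable outcomes (roll ≤ 9): 9
Total outcomes = 20
P = 9/20 = 0.4500

P = 0.4500


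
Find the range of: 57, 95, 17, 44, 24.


Max = 95, Min = 17
Range = 95 - 17 = 78

Range = 78


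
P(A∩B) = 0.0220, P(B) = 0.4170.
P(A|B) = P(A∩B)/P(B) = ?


P(A|B) = 0.0220/0.4170 = 0.0528

P(A|B) = 0.0528


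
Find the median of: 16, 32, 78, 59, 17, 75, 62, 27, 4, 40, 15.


Sorted: 4, 15, 16, 17, 27, 32, 40, 59, 62, 75, 78
n = 11 (odd)
Middle value = 32

Median = 32


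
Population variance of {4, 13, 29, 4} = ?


Mean = 12.5000
Squared deviations: 72.2500, 0.2500, 272.2500, 72.2500
Sum = 417.0000
Variance = 417.0000/4 = 104.2500

Variance = 104.2500


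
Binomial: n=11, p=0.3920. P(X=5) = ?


C(11,5) = 462
p^5 = 0.009256
(1-p)^6 = 0.050515
P = 462 * 0.009256 * 0.050515 = 0.2160

P(X=5) = 0.2160


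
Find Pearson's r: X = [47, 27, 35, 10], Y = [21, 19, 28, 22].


Mean X = 29.7500, Mean Y = 22.5000
SD X = 13.442005, SD Y = 3.354102
Cov = 5.625000
r = 5.625000/(13.442005*3.354102) = 0.1248

r = 0.1248


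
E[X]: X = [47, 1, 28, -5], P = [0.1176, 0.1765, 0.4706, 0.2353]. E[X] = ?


E[X] = 47*0.1176 + 1*0.1765 + 28*0.4706 - 5*0.2353
= 5.5272 + 0.1765 + 13.1768 - 1.1765
= 17.7040

E[X] = 17.7040


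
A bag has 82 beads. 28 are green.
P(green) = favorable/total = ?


P = 28/82 = 0.3415

P = 0.3415


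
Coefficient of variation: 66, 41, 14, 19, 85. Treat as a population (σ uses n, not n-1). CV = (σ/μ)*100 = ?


Mean = 45.0000
SD = 27.1809
CV = (27.1809/45.0000)*100 = 60.4019%

CV = 60.4019%


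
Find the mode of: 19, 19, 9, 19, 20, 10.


Frequencies: 9:1, 10:1, 19:3, 20:1
Max frequency = 3
Mode = 19

Mode = 19


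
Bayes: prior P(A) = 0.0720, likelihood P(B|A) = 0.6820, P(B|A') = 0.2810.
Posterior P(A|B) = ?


P(B) = P(B|A)*P(A) + P(B|A')*P(A')
= 0.6820*0.0720 + 0.2810*0.9280
= 0.049104 + 0.260768 = 0.309872
P(A|B) = 0.049104/0.309872 = 0.1585

P(A|B) = 0.1585


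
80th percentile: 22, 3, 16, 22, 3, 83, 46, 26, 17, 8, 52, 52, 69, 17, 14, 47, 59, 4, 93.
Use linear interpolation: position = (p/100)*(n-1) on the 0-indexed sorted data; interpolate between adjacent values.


Sorted: 3, 3, 4, 8, 14, 16, 17, 17, 22, 22, 26, 46, 47, 52, 52, 59, 69, 83, 93
n = 19
Index = 80/100 * 18 = 14.4000
Lower = data[14] = 52, Upper = data[15] = 59
P80 = 52 + 0.4000*(7) = 54.8000

P80 = 54.8000


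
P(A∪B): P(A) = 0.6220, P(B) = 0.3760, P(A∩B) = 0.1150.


P(A∪B) = 0.6220 + 0.3760 - 0.1150
= 0.9980 - 0.1150
= 0.8830

P(A∪B) = 0.8830


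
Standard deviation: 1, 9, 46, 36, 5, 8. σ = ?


Mean = 17.5000
Variance = 290.9167
SD = sqrt(290.9167) = 17.0563

SD = 17.0563


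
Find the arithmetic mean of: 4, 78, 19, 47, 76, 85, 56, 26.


Sum = 4 + 78 + 19 + 47 + 76 + 85 + 56 + 26 = 391
n = 8
Mean = 391/8 = 48.8750

Mean = 48.8750


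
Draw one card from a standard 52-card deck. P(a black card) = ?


26 black cards in 52 cards
P = 26/52 = 0.5000

P = 0.5000


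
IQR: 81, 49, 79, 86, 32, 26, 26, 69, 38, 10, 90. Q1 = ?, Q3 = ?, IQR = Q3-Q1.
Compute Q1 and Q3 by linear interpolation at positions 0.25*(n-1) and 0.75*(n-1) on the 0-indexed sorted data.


Sorted: 10, 26, 26, 32, 38, 49, 69, 79, 81, 86, 90
Q1 (25th %ile) = 29.0000
Q3 (75th %ile) = 80.0000
IQR = 80.0000 - 29.0000 = 51.0000

IQR = 51.0000


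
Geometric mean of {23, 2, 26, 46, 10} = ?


Product = 23 × 2 × 26 × 46 × 10 = 550160
GM = 550160^(1/5) = 14.0636

GM = 14.0636


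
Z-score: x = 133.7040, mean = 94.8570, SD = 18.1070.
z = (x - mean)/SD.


z = (133.7040 - 94.8570)/18.1070
= 38.8470/18.1070
= 2.1454

z = 2.1454


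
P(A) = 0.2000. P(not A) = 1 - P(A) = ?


P(not A) = 1 - 0.2000 = 0.8000

P(not A) = 0.8000


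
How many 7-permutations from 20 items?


P(20,7) = 20!/13!
= 2432902008176640000/6227020800
= 390700800

P(20,7) = 390700800


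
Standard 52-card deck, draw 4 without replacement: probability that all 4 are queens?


P(all queens) = (4/52) × (3/51) × (2/50) × (1/49)
= 3.6938e-06

P = 3.6938e-06


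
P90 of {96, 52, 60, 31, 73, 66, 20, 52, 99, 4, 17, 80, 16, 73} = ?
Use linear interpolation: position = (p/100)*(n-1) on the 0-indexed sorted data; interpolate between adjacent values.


Sorted: 4, 16, 17, 20, 31, 52, 52, 60, 66, 73, 73, 80, 96, 99
n = 14
Index = 90/100 * 13 = 11.7000
Lower = data[11] = 80, Upper = data[12] = 96
P90 = 80 + 0.7000*(16) = 91.2000

P90 = 91.2000


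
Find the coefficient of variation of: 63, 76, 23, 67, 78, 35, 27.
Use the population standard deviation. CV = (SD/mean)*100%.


Mean = 52.7143
SD = 21.8744
CV = (21.8744/52.7143)*100 = 41.4962%

CV = 41.4962%


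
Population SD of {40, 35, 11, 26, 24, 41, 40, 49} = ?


Mean = 33.2500
Variance = 129.4375
SD = sqrt(129.4375) = 11.3771

SD = 11.3771


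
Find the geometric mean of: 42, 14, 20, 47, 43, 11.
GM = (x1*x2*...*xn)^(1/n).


Product = 42 × 14 × 20 × 47 × 43 × 11 = 261436560
GM = 261436560^(1/6) = 25.2868

GM = 25.2868


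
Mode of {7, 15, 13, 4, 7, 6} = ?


Frequencies: 4:1, 6:1, 7:2, 13:1, 15:1
Max frequency = 2
Mode = 7

Mode = 7


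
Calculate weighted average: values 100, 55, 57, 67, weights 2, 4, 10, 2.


Numerator = 100*2 + 55*4 + 57*10 + 67*2 = 1124
Denominator = 2 + 4 + 10 + 2 = 18
WM = 1124/18 = 62.4444

WM = 62.4444


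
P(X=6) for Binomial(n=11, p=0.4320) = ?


C(11,6) = 462
p^6 = 0.006500
(1-p)^5 = 0.059121
P = 462 * 0.006500 * 0.059121 = 0.1775

P(X=6) = 0.1775


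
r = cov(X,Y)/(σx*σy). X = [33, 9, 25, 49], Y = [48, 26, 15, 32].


Mean X = 29.0000, Mean Y = 30.2500
SD X = 14.422205, SD Y = 11.924240
Cov = 63.000000
r = 63.000000/(14.422205*11.924240) = 0.3663

r = 0.3663


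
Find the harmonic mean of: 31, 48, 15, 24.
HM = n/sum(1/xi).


Sum of reciprocals = 1/31 + 1/48 + 1/15 + 1/24 = 0.161425
HM = 4/0.161425 = 24.7794

HM = 24.7794


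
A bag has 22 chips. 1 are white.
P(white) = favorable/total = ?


P = 1/22 = 0.0455

P = 0.0455


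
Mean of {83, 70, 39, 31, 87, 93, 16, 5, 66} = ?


Sum = 83 + 70 + 39 + 31 + 87 + 93 + 16 + 5 + 66 = 490
n = 9
Mean = 490/9 = 54.4444

Mean = 54.4444


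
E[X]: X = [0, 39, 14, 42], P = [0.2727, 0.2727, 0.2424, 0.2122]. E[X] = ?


E[X] = 0*0.2727 + 39*0.2727 + 14*0.2424 + 42*0.2122
= 0 + 10.6353 + 3.3936 + 8.9124
= 22.9413

E[X] = 22.9413


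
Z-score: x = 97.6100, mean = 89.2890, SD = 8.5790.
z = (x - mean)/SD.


z = (97.6100 - 89.2890)/8.5790
= 8.3210/8.5790
= 0.9699

z = 0.9699


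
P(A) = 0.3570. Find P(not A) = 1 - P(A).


P(not A) = 1 - 0.3570 = 0.6430

P(not A) = 0.6430


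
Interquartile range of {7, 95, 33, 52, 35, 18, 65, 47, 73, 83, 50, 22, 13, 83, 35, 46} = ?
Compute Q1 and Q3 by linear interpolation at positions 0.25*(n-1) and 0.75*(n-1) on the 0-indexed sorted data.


Sorted: 7, 13, 18, 22, 33, 35, 35, 46, 47, 50, 52, 65, 73, 83, 83, 95
Q1 (25th %ile) = 30.2500
Q3 (75th %ile) = 67.0000
IQR = 67.0000 - 30.2500 = 36.7500

IQR = 36.7500


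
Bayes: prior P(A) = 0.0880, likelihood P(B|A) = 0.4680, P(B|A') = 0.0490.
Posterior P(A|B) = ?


P(B) = P(B|A)*P(A) + P(B|A')*P(A')
= 0.4680*0.0880 + 0.0490*0.9120
= 0.041184 + 0.044688 = 0.085872
P(A|B) = 0.041184/0.085872 = 0.4796

P(A|B) = 0.4796


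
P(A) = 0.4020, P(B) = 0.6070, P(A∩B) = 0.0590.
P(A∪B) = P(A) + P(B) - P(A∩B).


P(A∪B) = 0.4020 + 0.6070 - 0.0590
= 1.0090 - 0.0590
= 0.9500

P(A∪B) = 0.9500


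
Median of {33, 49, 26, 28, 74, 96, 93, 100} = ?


Sorted: 26, 28, 33, 49, 74, 93, 96, 100
n = 8 (even)
Middle values: 49 and 74
Median = (49+74)/2 = 61.5000

Median = 61.5000


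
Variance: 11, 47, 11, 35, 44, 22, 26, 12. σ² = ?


Mean = 26.0000
Squared deviations: 225.0000, 441.0000, 225.0000, 81.0000, 324.0000, 16.0000, 0, 196.0000
Sum = 1508.0000
Variance = 1508.0000/8 = 188.5000

Variance = 188.5000


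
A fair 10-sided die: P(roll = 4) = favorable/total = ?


Favorable outcomes (roll = 4): 1
Total outcomes = 10
P = 1/10 = 0.1000

P = 0.1000


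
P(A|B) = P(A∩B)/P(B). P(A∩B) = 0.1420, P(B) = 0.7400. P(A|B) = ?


P(A|B) = 0.1420/0.7400 = 0.1919

P(A|B) = 0.1919


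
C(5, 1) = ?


C(5,1) = 5!/(1! × 4!)
= 120/(1 × 24)
= 5

C(5,1) = 5


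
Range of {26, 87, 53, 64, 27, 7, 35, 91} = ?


Max = 91, Min = 7
Range = 91 - 7 = 84

Range = 84


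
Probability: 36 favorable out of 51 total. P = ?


P = 36/51 = 0.7059

P = 0.7059


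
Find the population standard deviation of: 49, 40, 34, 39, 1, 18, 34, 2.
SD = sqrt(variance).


Mean = 27.1250
Variance = 284.6094
SD = sqrt(284.6094) = 16.8704

SD = 16.8704


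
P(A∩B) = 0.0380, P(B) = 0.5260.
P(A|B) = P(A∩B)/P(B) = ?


P(A|B) = 0.0380/0.5260 = 0.0722

P(A|B) = 0.0722


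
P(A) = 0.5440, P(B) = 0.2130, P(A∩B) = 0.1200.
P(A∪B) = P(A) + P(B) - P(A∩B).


P(A∪B) = 0.5440 + 0.2130 - 0.1200
= 0.7570 - 0.1200
= 0.6370

P(A∪B) = 0.6370


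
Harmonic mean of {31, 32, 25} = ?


Sum of reciprocals = 1/31 + 1/32 + 1/25 = 0.103508
HM = 3/0.103508 = 28.9832

HM = 28.9832


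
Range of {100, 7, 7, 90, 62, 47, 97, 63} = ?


Max = 100, Min = 7
Range = 100 - 7 = 93

Range = 93


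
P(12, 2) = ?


P(12,2) = 12!/10!
= 479001600/3628800
= 132

P(12,2) = 132


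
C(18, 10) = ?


C(18,10) = 18!/(10! × 8!)
= 6402373705728000/(3628800 × 40320)
= 43758

C(18,10) = 43758


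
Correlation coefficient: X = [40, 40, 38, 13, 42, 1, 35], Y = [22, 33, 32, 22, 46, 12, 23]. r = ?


Mean X = 29.8571, Mean Y = 27.1429
SD X = 14.942065, SD Y = 10.091419
Cov = 111.163265
r = 111.163265/(14.942065*10.091419) = 0.7372

r = 0.7372


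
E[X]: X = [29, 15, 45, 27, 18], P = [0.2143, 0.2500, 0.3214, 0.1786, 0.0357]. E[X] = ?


E[X] = 29*0.2143 + 15*0.2500 + 45*0.3214 + 27*0.1786 + 18*0.0357
= 6.2147 + 3.7500 + 14.4630 + 4.8222 + 0.6426
= 29.8925

E[X] = 29.8925


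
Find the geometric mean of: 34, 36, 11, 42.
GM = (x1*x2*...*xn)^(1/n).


Product = 34 × 36 × 11 × 42 = 565488
GM = 565488^(1/4) = 27.4224

GM = 27.4224


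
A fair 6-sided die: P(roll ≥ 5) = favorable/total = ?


Favorable outcomes (roll ≥ 5): 2
Total outcomes = 6
P = 2/6 = 0.3333

P = 0.3333


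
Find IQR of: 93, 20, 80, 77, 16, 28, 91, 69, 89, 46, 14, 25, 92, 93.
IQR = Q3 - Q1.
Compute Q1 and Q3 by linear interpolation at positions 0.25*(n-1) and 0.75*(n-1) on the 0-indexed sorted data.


Sorted: 14, 16, 20, 25, 28, 46, 69, 77, 80, 89, 91, 92, 93, 93
Q1 (25th %ile) = 25.7500
Q3 (75th %ile) = 90.5000
IQR = 90.5000 - 25.7500 = 64.7500

IQR = 64.7500


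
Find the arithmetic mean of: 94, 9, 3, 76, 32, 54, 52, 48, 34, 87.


Sum = 94 + 9 + 3 + 76 + 32 + 54 + 52 + 48 + 34 + 87 = 489
n = 10
Mean = 489/10 = 48.9000

Mean = 48.9000


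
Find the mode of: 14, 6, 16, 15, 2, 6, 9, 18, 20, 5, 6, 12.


Frequencies: 2:1, 5:1, 6:3, 9:1, 12:1, 14:1, 15:1, 16:1, 18:1, 20:1
Max frequency = 3
Mode = 6

Mode = 6


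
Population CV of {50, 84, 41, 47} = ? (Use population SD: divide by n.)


Mean = 55.5000
SD = 16.7705
CV = (16.7705/55.5000)*100 = 30.2171%

CV = 30.2171%


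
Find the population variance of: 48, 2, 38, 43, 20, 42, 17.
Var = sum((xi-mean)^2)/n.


Mean = 30.0000
Squared deviations: 324.0000, 784.0000, 64.0000, 169.0000, 100.0000, 144.0000, 169.0000
Sum = 1754.0000
Variance = 1754.0000/7 = 250.5714

Variance = 250.5714


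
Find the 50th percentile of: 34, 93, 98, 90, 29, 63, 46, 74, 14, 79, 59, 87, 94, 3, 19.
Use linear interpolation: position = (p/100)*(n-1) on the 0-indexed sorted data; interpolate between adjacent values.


Sorted: 3, 14, 19, 29, 34, 46, 59, 63, 74, 79, 87, 90, 93, 94, 98
n = 15
Index = 50/100 * 14 = 7.0000
Lower = data[7] = 63, Upper = data[8] = 74
P50 = 63 + 0*(11) = 63.0000

P50 = 63.0000


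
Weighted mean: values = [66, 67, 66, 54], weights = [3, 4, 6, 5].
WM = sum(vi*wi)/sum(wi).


Numerator = 66*3 + 67*4 + 66*6 + 54*5 = 1132
Denominator = 3 + 4 + 6 + 5 = 18
WM = 1132/18 = 62.8889

WM = 62.8889


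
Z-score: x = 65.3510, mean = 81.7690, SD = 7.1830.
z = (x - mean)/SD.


z = (65.3510 - 81.7690)/7.1830
= -16.4180/7.1830
= -2.2857

z = -2.2857


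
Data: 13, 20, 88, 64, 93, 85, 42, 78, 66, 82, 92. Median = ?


Sorted: 13, 20, 42, 64, 66, 78, 82, 85, 88, 92, 93
n = 11 (odd)
Middle value = 78

Median = 78


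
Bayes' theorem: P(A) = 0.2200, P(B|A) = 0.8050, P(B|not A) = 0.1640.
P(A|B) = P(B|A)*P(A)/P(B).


P(B) = P(B|A)*P(A) + P(B|A')*P(A')
= 0.8050*0.2200 + 0.1640*0.7800
= 0.177100 + 0.127920 = 0.305020
P(A|B) = 0.177100/0.305020 = 0.5806

P(A|B) = 0.5806


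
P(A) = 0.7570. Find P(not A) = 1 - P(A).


P(not A) = 1 - 0.7570 = 0.2430

P(not A) = 0.2430


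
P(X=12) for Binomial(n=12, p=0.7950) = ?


C(12,12) = 1
p^12 = 0.063739
(1-p)^0 = 1.000000
P = 1 * 0.063739 * 1.000000 = 0.0637

P(X=12) = 0.0637


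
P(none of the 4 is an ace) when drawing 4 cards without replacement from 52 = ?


P(no aces) = (48/52) × (47/51) × (46/50) × (45/49)
= 0.7187

P = 0.7187


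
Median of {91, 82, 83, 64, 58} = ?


Sorted: 58, 64, 82, 83, 91
n = 5 (odd)
Middle value = 82

Median = 82


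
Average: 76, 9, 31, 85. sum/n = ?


Sum = 76 + 9 + 31 + 85 = 201
n = 4
Mean = 201/4 = 50.2500

Mean = 50.2500


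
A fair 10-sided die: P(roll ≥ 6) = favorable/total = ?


Favorable outcomes (roll ≥ 6): 5
Total outcomes = 10
P = 5/10 = 0.5000

P = 0.5000


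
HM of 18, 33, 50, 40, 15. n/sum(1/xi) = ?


Sum of reciprocals = 1/18 + 1/33 + 1/50 + 1/40 + 1/15 = 0.197525
HM = 5/0.197525 = 25.3132

HM = 25.3132


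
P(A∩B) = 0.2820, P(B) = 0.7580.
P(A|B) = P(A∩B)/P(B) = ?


P(A|B) = 0.2820/0.7580 = 0.3720

P(A|B) = 0.3720


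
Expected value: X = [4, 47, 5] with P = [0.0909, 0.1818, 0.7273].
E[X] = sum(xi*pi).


E[X] = 4*0.0909 + 47*0.1818 + 5*0.7273
= 0.3636 + 8.5446 + 3.6365
= 12.5447

E[X] = 12.5447


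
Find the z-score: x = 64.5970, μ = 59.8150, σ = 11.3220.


z = (64.5970 - 59.8150)/11.3220
= 4.7820/11.3220
= 0.4224

z = 0.4224


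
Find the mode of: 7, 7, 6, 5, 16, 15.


Frequencies: 5:1, 6:1, 7:2, 15:1, 16:1
Max frequency = 2
Mode = 7

Mode = 7


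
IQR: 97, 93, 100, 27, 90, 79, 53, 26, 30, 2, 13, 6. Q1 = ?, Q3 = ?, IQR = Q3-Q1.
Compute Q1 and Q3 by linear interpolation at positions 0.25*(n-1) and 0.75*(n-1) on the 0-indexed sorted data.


Sorted: 2, 6, 13, 26, 27, 30, 53, 79, 90, 93, 97, 100
Q1 (25th %ile) = 22.7500
Q3 (75th %ile) = 90.7500
IQR = 90.7500 - 22.7500 = 68.0000

IQR = 68.0000


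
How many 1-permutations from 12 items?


P(12,1) = 12!/11!
= 479001600/39916800
= 12

P(12,1) = 12


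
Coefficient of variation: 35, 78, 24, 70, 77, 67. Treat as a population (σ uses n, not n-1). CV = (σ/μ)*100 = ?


Mean = 58.5000
SD = 21.0930
CV = (21.0930/58.5000)*100 = 36.0565%

CV = 36.0565%


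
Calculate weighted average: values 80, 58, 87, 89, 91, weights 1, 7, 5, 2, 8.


Numerator = 80*1 + 58*7 + 87*5 + 89*2 + 91*8 = 1827
Denominator = 1 + 7 + 5 + 2 + 8 = 23
WM = 1827/23 = 79.4348

WM = 79.4348


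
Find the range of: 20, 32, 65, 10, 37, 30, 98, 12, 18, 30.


Max = 98, Min = 10
Range = 98 - 10 = 88

Range = 88


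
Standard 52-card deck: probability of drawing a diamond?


13 diamonds in 52 cards
P = 13/52 = 0.2500

P = 0.2500


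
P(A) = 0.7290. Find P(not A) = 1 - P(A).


P(not A) = 1 - 0.7290 = 0.2710

P(not A) = 0.2710
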